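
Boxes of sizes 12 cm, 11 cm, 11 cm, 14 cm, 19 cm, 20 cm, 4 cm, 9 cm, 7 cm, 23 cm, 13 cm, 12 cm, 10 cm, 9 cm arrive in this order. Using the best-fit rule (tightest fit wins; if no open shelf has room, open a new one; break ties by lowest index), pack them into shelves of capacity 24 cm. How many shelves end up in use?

8

  12 → shelf 1 (new)  [load 12/24]
  11 → shelf 1  [load 23/24]
  11 → shelf 2 (new)  [load 11/24]
  14 → shelf 3 (new)  [load 14/24]
  19 → shelf 4 (new)  [load 19/24]
  20 → shelf 5 (new)  [load 20/24]
  4 → shelf 5  [load 24/24]
  9 → shelf 3  [load 23/24]
  7 → shelf 2  [load 18/24]
  23 → shelf 6 (new)  [load 23/24]
  13 → shelf 7 (new)  [load 13/24]
  12 → shelf 8 (new)  [load 12/24]
  10 → shelf 7  [load 23/24]
  9 → shelf 8  [load 21/24]
8 shelves opened.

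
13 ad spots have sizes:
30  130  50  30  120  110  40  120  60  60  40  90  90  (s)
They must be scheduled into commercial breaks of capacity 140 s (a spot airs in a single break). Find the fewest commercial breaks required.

Total = 130 + 120 + 120 + 110 + 90 + 90 + 60 + 60 + 50 + 40 + 40 + 30 + 30 = 970 s.
Lower bound: ⌈970/140⌉ = 7 commercial breaks.
A packing using 8 commercial breaks:
  break 1: 130 = 130
  break 2: 120 = 120
  break 3: 120 = 120
  break 4: 110 + 30 = 140
  break 5: 90 + 50 = 140
  break 6: 90 + 40 = 130
  break 7: 60 + 60 = 120
  break 8: 40 + 30 = 70
No arrangement into 7 commercial breaks stays within capacity, so 8 is optimal.

8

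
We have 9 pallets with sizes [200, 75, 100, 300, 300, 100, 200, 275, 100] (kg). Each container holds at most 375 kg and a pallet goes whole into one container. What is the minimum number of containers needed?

Total = 300 + 300 + 275 + 200 + 200 + 100 + 100 + 100 + 75 = 1650 kg.
Lower bound: ⌈1650/375⌉ = 5 containers.
A packing using 5 containers:
  container 1: 300 + 75 = 375
  container 2: 300 = 300
  container 3: 275 + 100 = 375
  container 4: 200 + 100 = 300
  container 5: 200 + 100 = 300
This matches the lower bound, so 5 is optimal.

5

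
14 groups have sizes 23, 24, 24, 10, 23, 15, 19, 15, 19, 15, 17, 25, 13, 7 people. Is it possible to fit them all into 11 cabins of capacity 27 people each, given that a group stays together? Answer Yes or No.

No

Total = 249 people; ⌈249/27⌉ = 10.
11 groups each exceed half the capacity and cannot share a cabin, forcing at least 11 cabins.
The bound of 11 does not rule out 11, but exhaustive search shows no assignment into 11 cabins of capacity 27 people exists — the minimum is 12.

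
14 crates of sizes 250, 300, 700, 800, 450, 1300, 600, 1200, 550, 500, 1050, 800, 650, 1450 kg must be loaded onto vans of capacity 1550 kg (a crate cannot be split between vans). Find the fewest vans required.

Total = 1450 + 1300 + 1200 + 1050 + 800 + 800 + 700 + 650 + 600 + 550 + 500 + 450 + 300 + 250 = 10600 kg.
Lower bound: ⌈10600/1550⌉ = 7 vans.
A packing using 8 vans:
  van 1: 1450 = 1450
  van 2: 1300 + 250 = 1550
  van 3: 1200 + 300 = 1500
  van 4: 1050 + 500 = 1550
  van 5: 800 + 700 = 1500
  van 6: 800 + 650 = 1450
  van 7: 600 + 550 = 1150
  van 8: 450 = 450
No arrangement into 7 vans stays within capacity, so 8 is optimal.

8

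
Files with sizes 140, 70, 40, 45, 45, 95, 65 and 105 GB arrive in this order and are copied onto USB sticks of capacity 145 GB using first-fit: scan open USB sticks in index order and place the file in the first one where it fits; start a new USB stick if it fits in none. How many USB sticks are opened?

  140 → USB stick 1 (new)  [load 140/145]
  70 → USB stick 2 (new)  [load 70/145]
  40 → USB stick 2  [load 110/145]
  45 → USB stick 3 (new)  [load 45/145]
  45 → USB stick 3  [load 90/145]
  95 → USB stick 4 (new)  [load 95/145]
  65 → USB stick 5 (new)  [load 65/145]
  105 → USB stick 6 (new)  [load 105/145]
6 USB sticks opened.

6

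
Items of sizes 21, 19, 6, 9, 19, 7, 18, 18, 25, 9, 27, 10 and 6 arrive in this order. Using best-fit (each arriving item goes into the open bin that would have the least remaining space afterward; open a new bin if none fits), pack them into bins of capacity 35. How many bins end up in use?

  21 → bin 1 (new)  [load 21/35]
  19 → bin 2 (new)  [load 19/35]
  6 → bin 1  [load 27/35]
  9 → bin 2  [load 28/35]
  19 → bin 3 (new)  [load 19/35]
  7 → bin 2  [load 35/35]
  18 → bin 4 (new)  [load 18/35]
  18 → bin 5 (new)  [load 18/35]
  25 → bin 6 (new)  [load 25/35]
  9 → bin 6  [load 34/35]
  27 → bin 7 (new)  [load 27/35]
  10 → bin 3  [load 29/35]
  6 → bin 3  [load 35/35]
7 bins opened.

7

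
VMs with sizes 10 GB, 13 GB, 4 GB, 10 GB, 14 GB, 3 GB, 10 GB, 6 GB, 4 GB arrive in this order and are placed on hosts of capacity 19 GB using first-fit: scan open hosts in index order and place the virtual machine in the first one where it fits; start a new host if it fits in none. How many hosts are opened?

5

  10 → host 1 (new)  [load 10/19]
  13 → host 2 (new)  [load 13/19]
  4 → host 1  [load 14/19]
  10 → host 3 (new)  [load 10/19]
  14 → host 4 (new)  [load 14/19]
  3 → host 1  [load 17/19]
  10 → host 5 (new)  [load 10/19]
  6 → host 2  [load 19/19]
  4 → host 3  [load 14/19]
5 hosts opened.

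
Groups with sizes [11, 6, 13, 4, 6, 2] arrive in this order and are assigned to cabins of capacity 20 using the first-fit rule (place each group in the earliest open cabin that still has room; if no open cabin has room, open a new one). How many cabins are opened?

3

  11 → cabin 1 (new)  [load 11/20]
  6 → cabin 1  [load 17/20]
  13 → cabin 2 (new)  [load 13/20]
  4 → cabin 2  [load 17/20]
  6 → cabin 3 (new)  [load 6/20]
  2 → cabin 1  [load 19/20]
3 cabins opened.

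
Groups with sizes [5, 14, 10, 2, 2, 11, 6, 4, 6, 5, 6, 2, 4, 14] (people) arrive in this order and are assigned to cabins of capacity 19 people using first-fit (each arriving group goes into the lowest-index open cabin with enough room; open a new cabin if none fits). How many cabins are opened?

5

  5 → cabin 1 (new)  [load 5/19]
  14 → cabin 1  [load 19/19]
  10 → cabin 2 (new)  [load 10/19]
  2 → cabin 2  [load 12/19]
  2 → cabin 2  [load 14/19]
  11 → cabin 3 (new)  [load 11/19]
  6 → cabin 3  [load 17/19]
  4 → cabin 2  [load 18/19]
  6 → cabin 4 (new)  [load 6/19]
  5 → cabin 4  [load 11/19]
  6 → cabin 4  [load 17/19]
  2 → cabin 3  [load 19/19]
  4 → cabin 5 (new)  [load 4/19]
  14 → cabin 5  [load 18/19]
5 cabins opened.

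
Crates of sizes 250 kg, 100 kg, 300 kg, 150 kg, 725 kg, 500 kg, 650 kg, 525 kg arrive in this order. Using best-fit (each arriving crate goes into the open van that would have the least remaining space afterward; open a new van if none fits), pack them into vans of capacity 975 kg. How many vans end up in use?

5

  250 → van 1 (new)  [load 250/975]
  100 → van 1  [load 350/975]
  300 → van 1  [load 650/975]
  150 → van 1  [load 800/975]
  725 → van 2 (new)  [load 725/975]
  500 → van 3 (new)  [load 500/975]
  650 → van 4 (new)  [load 650/975]
  525 → van 5 (new)  [load 525/975]
5 vans opened.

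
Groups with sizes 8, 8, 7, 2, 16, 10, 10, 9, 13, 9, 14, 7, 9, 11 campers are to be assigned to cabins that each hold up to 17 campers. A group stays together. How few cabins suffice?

Total = 16 + 14 + 13 + 11 + 10 + 10 + 9 + 9 + 9 + 8 + 8 + 7 + 7 + 2 = 133 campers.
Lower bound: ⌈133/17⌉ = 8 cabins.
Also, 9 groups each exceed 17/2 campers, and no two of those can share a cabin, so at least 9 cabins are needed.
A packing using 9 cabins:
  cabin 1: 16 = 16
  cabin 2: 14 + 2 = 16
  cabin 3: 13 = 13
  cabin 4: 11 = 11
  cabin 5: 10 + 7 = 17
  cabin 6: 10 + 7 = 17
  cabin 7: 9 + 8 = 17
  cabin 8: 9 + 8 = 17
  cabin 9: 9 = 9
This matches the lower bound, so 9 is optimal.

9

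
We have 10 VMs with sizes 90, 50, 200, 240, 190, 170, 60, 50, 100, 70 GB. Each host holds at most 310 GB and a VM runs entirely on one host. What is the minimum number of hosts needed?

Total = 240 + 200 + 190 + 170 + 100 + 90 + 70 + 60 + 50 + 50 = 1220 GB.
Lower bound: ⌈1220/310⌉ = 4 hosts.
A packing using 4 hosts:
  host 1: 240 + 70 = 310
  host 2: 200 + 100 = 300
  host 3: 190 + 60 + 50 = 300
  host 4: 170 + 90 + 50 = 310
This matches the lower bound, so 4 is optimal.

4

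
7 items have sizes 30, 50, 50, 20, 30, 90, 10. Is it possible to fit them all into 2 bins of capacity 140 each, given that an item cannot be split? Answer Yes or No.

Yes

A valid assignment using 2 bins:
  bin 1: 90 + 50 = 140
  bin 2: 50 + 30 + 30 + 20 + 10 = 140
Every load is within 140, so 2 bins suffice.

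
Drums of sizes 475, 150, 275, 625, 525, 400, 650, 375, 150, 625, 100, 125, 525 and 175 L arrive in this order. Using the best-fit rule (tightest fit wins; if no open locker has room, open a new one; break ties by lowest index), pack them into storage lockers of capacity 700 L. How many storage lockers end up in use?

  475 → locker 1 (new)  [load 475/700]
  150 → locker 1  [load 625/700]
  275 → locker 2 (new)  [load 275/700]
  625 → locker 3 (new)  [load 625/700]
  525 → locker 4 (new)  [load 525/700]
  400 → locker 2  [load 675/700]
  650 → locker 5 (new)  [load 650/700]
  375 → locker 6 (new)  [load 375/700]
  150 → locker 4  [load 675/700]
  625 → locker 7 (new)  [load 625/700]
  100 → locker 6  [load 475/700]
  125 → locker 6  [load 600/700]
  525 → locker 8 (new)  [load 525/700]
  175 → locker 8  [load 700/700]
8 storage lockers opened.

8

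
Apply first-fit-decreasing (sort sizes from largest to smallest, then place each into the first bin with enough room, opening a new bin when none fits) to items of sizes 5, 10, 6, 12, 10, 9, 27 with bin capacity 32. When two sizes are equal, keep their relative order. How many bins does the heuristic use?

3

Sorted descending: 27, 12, 10, 10, 9, 6, 5.
  27 → bin 1 (new)  [load 27/32]
  12 → bin 2 (new)  [load 12/32]
  10 → bin 2  [load 22/32]
  10 → bin 2  [load 32/32]
  9 → bin 3 (new)  [load 9/32]
  6 → bin 3  [load 15/32]
  5 → bin 1  [load 32/32]
3 bins opened.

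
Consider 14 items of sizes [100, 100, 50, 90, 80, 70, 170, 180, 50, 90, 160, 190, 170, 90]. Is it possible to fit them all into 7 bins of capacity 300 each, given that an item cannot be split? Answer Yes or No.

A valid assignment using 6 bins:
  bin 1: 190 + 100 = 290
  bin 2: 180 + 100 = 280
  bin 3: 170 + 90 = 260
  bin 4: 170 + 90 = 260
  bin 5: 160 + 90 + 50 = 300
  bin 6: 80 + 70 + 50 = 200
That uses only 6 ≤ 7, so 7 bins are enough.

Yes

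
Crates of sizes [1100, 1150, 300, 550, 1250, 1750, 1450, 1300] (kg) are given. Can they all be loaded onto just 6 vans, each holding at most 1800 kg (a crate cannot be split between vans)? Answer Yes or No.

A valid assignment using 6 vans:
  van 1: 1750 = 1750
  van 2: 1450 + 300 = 1750
  van 3: 1300 = 1300
  van 4: 1250 + 550 = 1800
  van 5: 1150 = 1150
  van 6: 1100 = 1100
Every load is within 1800 kg, so 6 vans suffice.

Yes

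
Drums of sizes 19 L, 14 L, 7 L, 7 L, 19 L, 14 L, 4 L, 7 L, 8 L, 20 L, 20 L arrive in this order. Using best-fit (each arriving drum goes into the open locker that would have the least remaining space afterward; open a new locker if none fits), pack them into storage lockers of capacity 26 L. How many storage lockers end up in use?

6

  19 → locker 1 (new)  [load 19/26]
  14 → locker 2 (new)  [load 14/26]
  7 → locker 1  [load 26/26]
  7 → locker 2  [load 21/26]
  19 → locker 3 (new)  [load 19/26]
  14 → locker 4 (new)  [load 14/26]
  4 → locker 2  [load 25/26]
  7 → locker 3  [load 26/26]
  8 → locker 4  [load 22/26]
  20 → locker 5 (new)  [load 20/26]
  20 → locker 6 (new)  [load 20/26]
6 storage lockers opened.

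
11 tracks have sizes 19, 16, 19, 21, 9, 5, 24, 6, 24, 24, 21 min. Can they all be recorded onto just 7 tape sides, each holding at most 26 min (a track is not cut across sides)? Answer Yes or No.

Total = 188 min; ⌈188/26⌉ = 8.
At least 8 tape sides are required, but only 7 are allowed.

No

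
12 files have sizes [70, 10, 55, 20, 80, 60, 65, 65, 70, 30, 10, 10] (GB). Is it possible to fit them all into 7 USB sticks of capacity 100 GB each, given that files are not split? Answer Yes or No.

Yes

A valid assignment using 7 USB sticks:
  USB stick 1: 80 + 20 = 100
  USB stick 2: 70 + 30 = 100
  USB stick 3: 70 + 10 + 10 + 10 = 100
  USB stick 4: 65 = 65
  USB stick 5: 65 = 65
  USB stick 6: 60 = 60
  USB stick 7: 55 = 55
Every load is within 100 GB, so 7 USB sticks suffice.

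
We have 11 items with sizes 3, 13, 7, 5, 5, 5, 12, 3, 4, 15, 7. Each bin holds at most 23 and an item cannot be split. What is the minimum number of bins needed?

Total = 15 + 13 + 12 + 7 + 7 + 5 + 5 + 5 + 4 + 3 + 3 = 79.
Lower bound: ⌈79/23⌉ = 4 bins.
A packing using 4 bins:
  bin 1: 15 + 7 = 22
  bin 2: 13 + 7 + 3 = 23
  bin 3: 12 + 5 + 5 = 22
  bin 4: 5 + 4 + 3 = 12
This matches the lower bound, so 4 is optimal.

4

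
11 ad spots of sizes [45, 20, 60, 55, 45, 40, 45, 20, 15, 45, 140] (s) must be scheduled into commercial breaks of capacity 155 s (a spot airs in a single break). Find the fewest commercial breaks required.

4

Total = 140 + 60 + 55 + 45 + 45 + 45 + 45 + 40 + 20 + 20 + 15 = 530 s.
Lower bound: ⌈530/155⌉ = 4 commercial breaks.
A packing using 4 commercial breaks:
  break 1: 140 + 15 = 155
  break 2: 60 + 55 + 40 = 155
  break 3: 45 + 45 + 45 + 20 = 155
  break 4: 45 + 20 = 65
This matches the lower bound, so 4 is optimal.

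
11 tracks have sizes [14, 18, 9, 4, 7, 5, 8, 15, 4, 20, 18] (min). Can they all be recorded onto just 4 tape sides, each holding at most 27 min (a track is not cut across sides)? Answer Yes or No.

No

Total = 122 min; ⌈122/27⌉ = 5.
At least 5 tape sides are required, but only 4 are allowed.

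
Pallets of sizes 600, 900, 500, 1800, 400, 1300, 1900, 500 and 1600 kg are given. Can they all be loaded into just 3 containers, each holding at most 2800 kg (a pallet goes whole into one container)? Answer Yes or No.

No

Total = 9500 kg; ⌈9500/2800⌉ = 4.
At least 4 containers are required, but only 3 are allowed.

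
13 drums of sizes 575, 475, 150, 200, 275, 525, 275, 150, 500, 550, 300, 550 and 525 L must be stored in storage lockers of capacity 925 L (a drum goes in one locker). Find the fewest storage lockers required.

7

Total = 575 + 550 + 550 + 525 + 525 + 500 + 475 + 300 + 275 + 275 + 200 + 150 + 150 = 5050 L.
Lower bound: ⌈5050/925⌉ = 6 storage lockers.
Also, 7 drums each exceed 925/2 L, and no two of those can share a locker, so at least 7 storage lockers are needed.
A packing using 7 storage lockers:
  locker 1: 575 + 300 = 875
  locker 2: 550 + 275 = 825
  locker 3: 550 + 275 = 825
  locker 4: 525 + 200 + 150 = 875
  locker 5: 525 + 150 = 675
  locker 6: 500 = 500
  locker 7: 475 = 475
This matches the lower bound, so 7 is optimal.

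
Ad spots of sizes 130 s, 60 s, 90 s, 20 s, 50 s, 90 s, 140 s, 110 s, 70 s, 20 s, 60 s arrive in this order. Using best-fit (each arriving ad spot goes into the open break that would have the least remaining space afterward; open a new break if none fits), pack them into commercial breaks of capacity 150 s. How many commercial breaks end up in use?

6

  130 → break 1 (new)  [load 130/150]
  60 → break 2 (new)  [load 60/150]
  90 → break 2  [load 150/150]
  20 → break 1  [load 150/150]
  50 → break 3 (new)  [load 50/150]
  90 → break 3  [load 140/150]
  140 → break 4 (new)  [load 140/150]
  110 → break 5 (new)  [load 110/150]
  70 → break 6 (new)  [load 70/150]
  20 → break 5  [load 130/150]
  60 → break 6  [load 130/150]
6 commercial breaks opened.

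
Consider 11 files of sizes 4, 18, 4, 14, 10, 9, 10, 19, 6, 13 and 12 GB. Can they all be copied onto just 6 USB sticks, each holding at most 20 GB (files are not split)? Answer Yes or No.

Total = 119 GB; ⌈119/20⌉ = 6.
The bound of 6 does not rule out 6, but exhaustive search shows no assignment into 6 USB sticks of capacity 20 GB exists — the minimum is 7.

No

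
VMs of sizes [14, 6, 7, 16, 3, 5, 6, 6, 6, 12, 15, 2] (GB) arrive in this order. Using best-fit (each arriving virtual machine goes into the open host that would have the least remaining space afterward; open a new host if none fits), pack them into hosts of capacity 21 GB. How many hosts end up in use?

6

  14 → host 1 (new)  [load 14/21]
  6 → host 1  [load 20/21]
  7 → host 2 (new)  [load 7/21]
  16 → host 3 (new)  [load 16/21]
  3 → host 3  [load 19/21]
  5 → host 2  [load 12/21]
  6 → host 2  [load 18/21]
  6 → host 4 (new)  [load 6/21]
  6 → host 4  [load 12/21]
  12 → host 5 (new)  [load 12/21]
  15 → host 6 (new)  [load 15/21]
  2 → host 3  [load 21/21]
6 hosts opened.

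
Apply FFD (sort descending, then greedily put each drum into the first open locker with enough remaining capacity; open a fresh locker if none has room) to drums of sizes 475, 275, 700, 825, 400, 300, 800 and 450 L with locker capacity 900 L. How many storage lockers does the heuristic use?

Sorted descending: 825, 800, 700, 475, 450, 400, 300, 275.
  825 → locker 1 (new)  [load 825/900]
  800 → locker 2 (new)  [load 800/900]
  700 → locker 3 (new)  [load 700/900]
  475 → locker 4 (new)  [load 475/900]
  450 → locker 5 (new)  [load 450/900]
  400 → locker 4  [load 875/900]
  300 → locker 5  [load 750/900]
  275 → locker 6 (new)  [load 275/900]
6 storage lockers opened.

6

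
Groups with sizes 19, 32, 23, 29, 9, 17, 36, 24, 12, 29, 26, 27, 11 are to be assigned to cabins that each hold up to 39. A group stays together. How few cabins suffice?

9

Total = 36 + 32 + 29 + 29 + 27 + 26 + 24 + 23 + 19 + 17 + 12 + 11 + 9 = 294.
Lower bound: ⌈294/39⌉ = 8 cabins.
A packing using 9 cabins:
  cabin 1: 36 = 36
  cabin 2: 32 = 32
  cabin 3: 29 + 9 = 38
  cabin 4: 29 = 29
  cabin 5: 27 + 12 = 39
  cabin 6: 26 + 11 = 37
  cabin 7: 24 = 24
  cabin 8: 23 = 23
  cabin 9: 19 + 17 = 36
No arrangement into 8 cabins stays within capacity, so 9 is optimal.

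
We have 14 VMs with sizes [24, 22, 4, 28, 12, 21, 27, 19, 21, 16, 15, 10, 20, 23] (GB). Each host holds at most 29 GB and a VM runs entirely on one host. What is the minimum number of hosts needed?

11

Total = 28 + 27 + 24 + 23 + 22 + 21 + 21 + 20 + 19 + 16 + 15 + 12 + 10 + 4 = 262 GB.
Lower bound: ⌈262/29⌉ = 10 hosts.
Also, 11 VMs each exceed 29/2 GB, and no two of those can share a host, so at least 11 hosts are needed.
A packing using 11 hosts:
  host 1: 28 = 28
  host 2: 27 = 27
  host 3: 24 + 4 = 28
  host 4: 23 = 23
  host 5: 22 = 22
  host 6: 21 = 21
  host 7: 21 = 21
  host 8: 20 = 20
  host 9: 19 + 10 = 29
  host 10: 16 + 12 = 28
  host 11: 15 = 15
This matches the lower bound, so 11 is optimal.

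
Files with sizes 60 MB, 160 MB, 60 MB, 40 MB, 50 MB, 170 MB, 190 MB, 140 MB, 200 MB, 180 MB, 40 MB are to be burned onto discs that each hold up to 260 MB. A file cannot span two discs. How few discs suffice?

6

Total = 200 + 190 + 180 + 170 + 160 + 140 + 60 + 60 + 50 + 40 + 40 = 1290 MB.
Lower bound: ⌈1290/260⌉ = 5 discs.
Also, 6 files each exceed 130 MB, and no two of those can share a disc, so at least 6 discs are needed.
A packing using 6 discs:
  disc 1: 200 + 60 = 260
  disc 2: 190 + 60 = 250
  disc 3: 180 + 50 = 230
  disc 4: 170 + 40 + 40 = 250
  disc 5: 160 = 160
  disc 6: 140 = 140
This matches the lower bound, so 6 is optimal.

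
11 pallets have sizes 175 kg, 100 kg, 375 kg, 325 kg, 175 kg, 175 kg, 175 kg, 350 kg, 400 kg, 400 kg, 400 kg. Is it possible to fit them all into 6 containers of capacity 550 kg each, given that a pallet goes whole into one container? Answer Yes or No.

No

Total = 3050 kg; ⌈3050/550⌉ = 6.
The bound of 6 does not rule out 6, but exhaustive search shows no assignment into 6 containers of capacity 550 kg exists — the minimum is 7.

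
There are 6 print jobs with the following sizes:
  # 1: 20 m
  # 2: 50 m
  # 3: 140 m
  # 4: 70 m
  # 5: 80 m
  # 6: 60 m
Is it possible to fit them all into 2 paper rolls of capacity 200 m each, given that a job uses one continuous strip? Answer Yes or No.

Total = 420 m; ⌈420/200⌉ = 3.
At least 3 paper rolls are required, but only 2 are allowed.

No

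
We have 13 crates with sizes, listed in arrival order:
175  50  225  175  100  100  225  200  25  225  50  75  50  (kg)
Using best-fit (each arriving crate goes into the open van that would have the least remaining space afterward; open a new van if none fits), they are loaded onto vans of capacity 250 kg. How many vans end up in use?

7

  175 → van 1 (new)  [load 175/250]
  50 → van 1  [load 225/250]
  225 → van 2 (new)  [load 225/250]
  175 → van 3 (new)  [load 175/250]
  100 → van 4 (new)  [load 100/250]
  100 → van 4  [load 200/250]
  225 → van 5 (new)  [load 225/250]
  200 → van 6 (new)  [load 200/250]
  25 → van 1  [load 250/250]
  225 → van 7 (new)  [load 225/250]
  50 → van 4  [load 250/250]
  75 → van 3  [load 250/250]
  50 → van 6  [load 250/250]
7 vans opened.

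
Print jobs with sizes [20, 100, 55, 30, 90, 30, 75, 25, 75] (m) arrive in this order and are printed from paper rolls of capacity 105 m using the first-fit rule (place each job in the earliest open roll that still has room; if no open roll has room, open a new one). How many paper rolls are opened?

  20 → roll 1 (new)  [load 20/105]
  100 → roll 2 (new)  [load 100/105]
  55 → roll 1  [load 75/105]
  30 → roll 1  [load 105/105]
  90 → roll 3 (new)  [load 90/105]
  30 → roll 4 (new)  [load 30/105]
  75 → roll 4  [load 105/105]
  25 → roll 5 (new)  [load 25/105]
  75 → roll 5  [load 100/105]
5 paper rolls opened.

5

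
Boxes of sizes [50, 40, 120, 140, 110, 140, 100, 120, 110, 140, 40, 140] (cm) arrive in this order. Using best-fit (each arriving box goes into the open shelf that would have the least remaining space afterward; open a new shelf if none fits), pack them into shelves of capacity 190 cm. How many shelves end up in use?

9

  50 → shelf 1 (new)  [load 50/190]
  40 → shelf 1  [load 90/190]
  120 → shelf 2 (new)  [load 120/190]
  140 → shelf 3 (new)  [load 140/190]
  110 → shelf 4 (new)  [load 110/190]
  140 → shelf 5 (new)  [load 140/190]
  100 → shelf 1  [load 190/190]
  120 → shelf 6 (new)  [load 120/190]
  110 → shelf 7 (new)  [load 110/190]
  140 → shelf 8 (new)  [load 140/190]
  40 → shelf 3  [load 180/190]
  140 → shelf 9 (new)  [load 140/190]
9 shelves opened.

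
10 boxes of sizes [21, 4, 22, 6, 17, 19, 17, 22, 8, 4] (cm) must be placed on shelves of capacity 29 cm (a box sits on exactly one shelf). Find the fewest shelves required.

6

Total = 22 + 22 + 21 + 19 + 17 + 17 + 8 + 6 + 4 + 4 = 140 cm.
Lower bound: ⌈140/29⌉ = 5 shelves.
Also, 6 boxes each exceed 29/2 cm, and no two of those can share a shelf, so at least 6 shelves are needed.
A packing using 6 shelves:
  shelf 1: 22 + 6 = 28
  shelf 2: 22 + 4 = 26
  shelf 3: 21 + 8 = 29
  shelf 4: 19 + 4 = 23
  shelf 5: 17 = 17
  shelf 6: 17 = 17
This matches the lower bound, so 6 is optimal.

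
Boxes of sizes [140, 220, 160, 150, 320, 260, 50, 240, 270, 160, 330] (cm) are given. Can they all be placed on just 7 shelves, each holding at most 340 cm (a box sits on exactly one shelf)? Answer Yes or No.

No

Total = 2300 cm; ⌈2300/340⌉ = 7.
The bound of 7 does not rule out 7, but exhaustive search shows no assignment into 7 shelves of capacity 340 cm exists — the minimum is 8.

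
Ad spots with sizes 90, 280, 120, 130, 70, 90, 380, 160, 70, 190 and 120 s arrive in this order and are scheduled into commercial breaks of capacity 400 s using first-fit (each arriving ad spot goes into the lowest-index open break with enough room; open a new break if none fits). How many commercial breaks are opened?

  90 → break 1 (new)  [load 90/400]
  280 → break 1  [load 370/400]
  120 → break 2 (new)  [load 120/400]
  130 → break 2  [load 250/400]
  70 → break 2  [load 320/400]
  90 → break 3 (new)  [load 90/400]
  380 → break 4 (new)  [load 380/400]
  160 → break 3  [load 250/400]
  70 → break 2  [load 390/400]
  190 → break 5 (new)  [load 190/400]
  120 → break 3  [load 370/400]
5 commercial breaks opened.

5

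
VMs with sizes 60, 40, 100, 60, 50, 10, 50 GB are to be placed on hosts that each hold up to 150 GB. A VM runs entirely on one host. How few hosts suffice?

Total = 100 + 60 + 60 + 50 + 50 + 40 + 10 = 370 GB.
Lower bound: ⌈370/150⌉ = 3 hosts.
A packing using 3 hosts:
  host 1: 100 + 50 = 150
  host 2: 60 + 60 + 10 = 130
  host 3: 50 + 40 = 90
This matches the lower bound, so 3 is optimal.

3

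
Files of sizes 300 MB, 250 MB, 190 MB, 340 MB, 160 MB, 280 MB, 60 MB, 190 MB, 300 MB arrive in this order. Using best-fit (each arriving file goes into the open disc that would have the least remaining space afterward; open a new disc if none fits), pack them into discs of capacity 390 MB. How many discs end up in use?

  300 → disc 1 (new)  [load 300/390]
  250 → disc 2 (new)  [load 250/390]
  190 → disc 3 (new)  [load 190/390]
  340 → disc 4 (new)  [load 340/390]
  160 → disc 3  [load 350/390]
  280 → disc 5 (new)  [load 280/390]
  60 → disc 1  [load 360/390]
  190 → disc 6 (new)  [load 190/390]
  300 → disc 7 (new)  [load 300/390]
7 discs opened.

7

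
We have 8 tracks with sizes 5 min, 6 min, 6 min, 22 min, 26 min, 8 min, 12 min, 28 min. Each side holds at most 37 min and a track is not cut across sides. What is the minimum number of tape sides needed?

Total = 28 + 26 + 22 + 12 + 8 + 6 + 6 + 5 = 113 min.
Lower bound: ⌈113/37⌉ = 4 tape sides.
A packing using 4 tape sides:
  side 1: 28 + 8 = 36
  side 2: 26 + 6 + 5 = 37
  side 3: 22 + 12 = 34
  side 4: 6 = 6
This matches the lower bound, so 4 is optimal.

4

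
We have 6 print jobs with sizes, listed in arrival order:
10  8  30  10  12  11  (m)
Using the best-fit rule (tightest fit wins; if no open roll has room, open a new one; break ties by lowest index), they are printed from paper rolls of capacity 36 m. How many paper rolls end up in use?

3

  10 → roll 1 (new)  [load 10/36]
  8 → roll 1  [load 18/36]
  30 → roll 2 (new)  [load 30/36]
  10 → roll 1  [load 28/36]
  12 → roll 3 (new)  [load 12/36]
  11 → roll 3  [load 23/36]
3 paper rolls opened.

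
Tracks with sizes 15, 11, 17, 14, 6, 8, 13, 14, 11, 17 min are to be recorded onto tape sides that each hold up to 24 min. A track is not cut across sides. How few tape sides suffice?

Total = 17 + 17 + 15 + 14 + 14 + 13 + 11 + 11 + 8 + 6 = 126 min.
Lower bound: ⌈126/24⌉ = 6 tape sides.
A packing using 7 tape sides:
  side 1: 17 + 6 = 23
  side 2: 17 = 17
  side 3: 15 + 8 = 23
  side 4: 14 = 14
  side 5: 14 = 14
  side 6: 13 + 11 = 24
  side 7: 11 = 11
No arrangement into 6 tape sides stays within capacity, so 7 is optimal.

7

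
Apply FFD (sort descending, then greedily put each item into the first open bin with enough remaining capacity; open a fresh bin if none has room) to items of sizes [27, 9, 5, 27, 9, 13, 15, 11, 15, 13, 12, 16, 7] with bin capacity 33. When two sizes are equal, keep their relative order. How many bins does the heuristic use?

6

Sorted descending: 27, 27, 16, 15, 15, 13, 13, 12, 11, 9, 9, 7, 5.
  27 → bin 1 (new)  [load 27/33]
  27 → bin 2 (new)  [load 27/33]
  16 → bin 3 (new)  [load 16/33]
  15 → bin 3  [load 31/33]
  15 → bin 4 (new)  [load 15/33]
  13 → bin 4  [load 28/33]
  13 → bin 5 (new)  [load 13/33]
  12 → bin 5  [load 25/33]
  11 → bin 6 (new)  [load 11/33]
  9 → bin 6  [load 20/33]
  9 → bin 6  [load 29/33]
  7 → bin 5  [load 32/33]
  5 → bin 1  [load 32/33]
6 bins opened.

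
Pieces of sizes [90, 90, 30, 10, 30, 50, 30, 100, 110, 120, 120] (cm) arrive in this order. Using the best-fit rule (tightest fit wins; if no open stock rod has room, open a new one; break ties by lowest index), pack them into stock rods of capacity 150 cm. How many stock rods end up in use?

6

  90 → stock rod 1 (new)  [load 90/150]
  90 → stock rod 2 (new)  [load 90/150]
  30 → stock rod 1  [load 120/150]
  10 → stock rod 1  [load 130/150]
  30 → stock rod 2  [load 120/150]
  50 → stock rod 3 (new)  [load 50/150]
  30 → stock rod 2  [load 150/150]
  100 → stock rod 3  [load 150/150]
  110 → stock rod 4 (new)  [load 110/150]
  120 → stock rod 5 (new)  [load 120/150]
  120 → stock rod 6 (new)  [load 120/150]
6 stock rods opened.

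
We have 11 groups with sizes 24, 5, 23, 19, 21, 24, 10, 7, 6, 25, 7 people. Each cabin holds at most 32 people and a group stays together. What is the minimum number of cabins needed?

6

Total = 25 + 24 + 24 + 23 + 21 + 19 + 10 + 7 + 7 + 6 + 5 = 171 people.
Lower bound: ⌈171/32⌉ = 6 cabins.
A packing using 6 cabins:
  cabin 1: 25 + 7 = 32
  cabin 2: 24 + 7 = 31
  cabin 3: 24 + 6 = 30
  cabin 4: 23 + 5 = 28
  cabin 5: 21 + 10 = 31
  cabin 6: 19 = 19
This matches the lower bound, so 6 is optimal.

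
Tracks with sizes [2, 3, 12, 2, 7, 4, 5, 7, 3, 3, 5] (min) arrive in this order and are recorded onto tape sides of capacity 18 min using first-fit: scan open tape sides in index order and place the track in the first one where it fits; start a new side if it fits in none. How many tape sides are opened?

  2 → side 1 (new)  [load 2/18]
  3 → side 1  [load 5/18]
  12 → side 1  [load 17/18]
  2 → side 2 (new)  [load 2/18]
  7 → side 2  [load 9/18]
  4 → side 2  [load 13/18]
  5 → side 2  [load 18/18]
  7 → side 3 (new)  [load 7/18]
  3 → side 3  [load 10/18]
  3 → side 3  [load 13/18]
  5 → side 3  [load 18/18]
3 tape sides opened.

3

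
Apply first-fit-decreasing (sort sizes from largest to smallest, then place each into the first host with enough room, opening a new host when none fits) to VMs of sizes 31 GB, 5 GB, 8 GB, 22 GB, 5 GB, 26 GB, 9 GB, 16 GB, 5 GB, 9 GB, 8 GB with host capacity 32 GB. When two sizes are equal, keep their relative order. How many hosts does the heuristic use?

5

Sorted descending: 31, 26, 22, 16, 9, 9, 8, 8, 5, 5, 5.
  31 → host 1 (new)  [load 31/32]
  26 → host 2 (new)  [load 26/32]
  22 → host 3 (new)  [load 22/32]
  16 → host 4 (new)  [load 16/32]
  9 → host 3  [load 31/32]
  9 → host 4  [load 25/32]
  8 → host 5 (new)  [load 8/32]
  8 → host 5  [load 16/32]
  5 → host 2  [load 31/32]
  5 → host 4  [load 30/32]
  5 → host 5  [load 21/32]
5 hosts opened.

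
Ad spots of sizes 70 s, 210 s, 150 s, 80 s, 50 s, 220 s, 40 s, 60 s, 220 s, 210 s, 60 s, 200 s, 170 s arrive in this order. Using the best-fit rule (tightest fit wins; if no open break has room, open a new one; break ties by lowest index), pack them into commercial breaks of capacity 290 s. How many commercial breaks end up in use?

  70 → break 1 (new)  [load 70/290]
  210 → break 1  [load 280/290]
  150 → break 2 (new)  [load 150/290]
  80 → break 2  [load 230/290]
  50 → break 2  [load 280/290]
  220 → break 3 (new)  [load 220/290]
  40 → break 3  [load 260/290]
  60 → break 4 (new)  [load 60/290]
  220 → break 4  [load 280/290]
  210 → break 5 (new)  [load 210/290]
  60 → break 5  [load 270/290]
  200 → break 6 (new)  [load 200/290]
  170 → break 7 (new)  [load 170/290]
7 commercial breaks opened.

7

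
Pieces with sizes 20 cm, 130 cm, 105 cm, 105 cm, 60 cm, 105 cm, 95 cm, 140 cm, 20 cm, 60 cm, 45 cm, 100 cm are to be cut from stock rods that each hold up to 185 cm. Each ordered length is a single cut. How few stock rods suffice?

7

Total = 140 + 130 + 105 + 105 + 105 + 100 + 95 + 60 + 60 + 45 + 20 + 20 = 985 cm.
Lower bound: ⌈985/185⌉ = 6 stock rods.
Also, 7 pieces each exceed 185/2 cm, and no two of those can share a stock rod, so at least 7 stock rods are needed.
A packing using 7 stock rods:
  stock rod 1: 140 + 45 = 185
  stock rod 2: 130 + 20 + 20 = 170
  stock rod 3: 105 + 60 = 165
  stock rod 4: 105 + 60 = 165
  stock rod 5: 105 = 105
  stock rod 6: 100 = 100
  stock rod 7: 95 = 95
This matches the lower bound, so 7 is optimal.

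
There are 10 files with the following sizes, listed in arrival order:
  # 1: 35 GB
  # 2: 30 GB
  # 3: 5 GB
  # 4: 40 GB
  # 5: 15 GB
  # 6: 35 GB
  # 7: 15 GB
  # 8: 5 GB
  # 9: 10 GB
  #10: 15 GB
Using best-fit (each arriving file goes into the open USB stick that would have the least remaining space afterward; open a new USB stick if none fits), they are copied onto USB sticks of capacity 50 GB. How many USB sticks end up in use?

5

  35 → USB stick 1 (new)  [load 35/50]
  30 → USB stick 2 (new)  [load 30/50]
  5 → USB stick 1  [load 40/50]
  40 → USB stick 3 (new)  [load 40/50]
  15 → USB stick 2  [load 45/50]
  35 → USB stick 4 (new)  [load 35/50]
  15 → USB stick 4  [load 50/50]
  5 → USB stick 2  [load 50/50]
  10 → USB stick 1  [load 50/50]
  15 → USB stick 5 (new)  [load 15/50]
5 USB sticks opened.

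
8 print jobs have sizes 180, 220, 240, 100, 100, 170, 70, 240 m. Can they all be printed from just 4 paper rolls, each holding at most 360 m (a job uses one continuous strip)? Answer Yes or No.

Yes

A valid assignment using 4 paper rolls:
  roll 1: 240 + 100 = 340
  roll 2: 240 + 100 = 340
  roll 3: 220 + 70 = 290
  roll 4: 180 + 170 = 350
Every load is within 360 m, so 4 paper rolls suffice.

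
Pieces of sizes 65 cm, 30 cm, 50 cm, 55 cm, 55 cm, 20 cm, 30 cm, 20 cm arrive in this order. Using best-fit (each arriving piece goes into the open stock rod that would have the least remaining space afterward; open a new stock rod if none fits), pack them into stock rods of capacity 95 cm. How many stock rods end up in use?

  65 → stock rod 1 (new)  [load 65/95]
  30 → stock rod 1  [load 95/95]
  50 → stock rod 2 (new)  [load 50/95]
  55 → stock rod 3 (new)  [load 55/95]
  55 → stock rod 4 (new)  [load 55/95]
  20 → stock rod 3  [load 75/95]
  30 → stock rod 4  [load 85/95]
  20 → stock rod 3  [load 95/95]
4 stock rods opened.

4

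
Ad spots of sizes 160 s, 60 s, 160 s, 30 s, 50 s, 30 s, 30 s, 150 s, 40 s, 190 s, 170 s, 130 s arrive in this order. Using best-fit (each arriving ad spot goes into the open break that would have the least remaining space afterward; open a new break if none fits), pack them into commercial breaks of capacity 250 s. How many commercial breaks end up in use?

  160 → break 1 (new)  [load 160/250]
  60 → break 1  [load 220/250]
  160 → break 2 (new)  [load 160/250]
  30 → break 1  [load 250/250]
  50 → break 2  [load 210/250]
  30 → break 2  [load 240/250]
  30 → break 3 (new)  [load 30/250]
  150 → break 3  [load 180/250]
  40 → break 3  [load 220/250]
  190 → break 4 (new)  [load 190/250]
  170 → break 5 (new)  [load 170/250]
  130 → break 6 (new)  [load 130/250]
6 commercial breaks opened.

6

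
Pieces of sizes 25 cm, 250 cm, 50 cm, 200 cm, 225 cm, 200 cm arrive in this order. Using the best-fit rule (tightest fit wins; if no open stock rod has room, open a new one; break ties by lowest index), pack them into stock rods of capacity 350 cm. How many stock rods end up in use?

  25 → stock rod 1 (new)  [load 25/350]
  250 → stock rod 1  [load 275/350]
  50 → stock rod 1  [load 325/350]
  200 → stock rod 2 (new)  [load 200/350]
  225 → stock rod 3 (new)  [load 225/350]
  200 → stock rod 4 (new)  [load 200/350]
4 stock rods opened.

4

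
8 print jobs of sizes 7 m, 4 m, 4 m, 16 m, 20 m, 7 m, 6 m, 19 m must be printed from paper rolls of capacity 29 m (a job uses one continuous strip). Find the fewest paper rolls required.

3

Total = 20 + 19 + 16 + 7 + 7 + 6 + 4 + 4 = 83 m.
Lower bound: ⌈83/29⌉ = 3 paper rolls.
A packing using 3 paper rolls:
  roll 1: 20 + 7 = 27
  roll 2: 19 + 6 + 4 = 29
  roll 3: 16 + 7 + 4 = 27
This matches the lower bound, so 3 is optimal.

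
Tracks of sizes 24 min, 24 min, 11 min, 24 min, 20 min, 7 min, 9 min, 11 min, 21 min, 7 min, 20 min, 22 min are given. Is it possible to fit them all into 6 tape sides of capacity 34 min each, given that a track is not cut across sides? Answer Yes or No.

Total = 200 min; ⌈200/34⌉ = 6.
7 tracks each exceed half the capacity and cannot share a side, forcing at least 7 tape sides.
At least 7 tape sides are required, but only 6 are allowed.

No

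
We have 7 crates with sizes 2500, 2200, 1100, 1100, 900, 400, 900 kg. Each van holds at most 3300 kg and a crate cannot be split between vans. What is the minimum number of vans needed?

Total = 2500 + 2200 + 1100 + 1100 + 900 + 900 + 400 = 9100 kg.
Lower bound: ⌈9100/3300⌉ = 3 vans.
A packing using 3 vans:
  van 1: 2500 + 400 = 2900
  van 2: 2200 + 1100 = 3300
  van 3: 1100 + 900 + 900 = 2900
This matches the lower bound, so 3 is optimal.

3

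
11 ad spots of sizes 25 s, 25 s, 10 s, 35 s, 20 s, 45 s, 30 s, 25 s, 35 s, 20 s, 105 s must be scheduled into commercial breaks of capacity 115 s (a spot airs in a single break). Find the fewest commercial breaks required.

4

Total = 105 + 45 + 35 + 35 + 30 + 25 + 25 + 25 + 20 + 20 + 10 = 375 s.
Lower bound: ⌈375/115⌉ = 4 commercial breaks.
A packing using 4 commercial breaks:
  break 1: 105 + 10 = 115
  break 2: 45 + 35 + 35 = 115
  break 3: 30 + 25 + 25 + 25 = 105
  break 4: 20 + 20 = 40
This matches the lower bound, so 4 is optimal.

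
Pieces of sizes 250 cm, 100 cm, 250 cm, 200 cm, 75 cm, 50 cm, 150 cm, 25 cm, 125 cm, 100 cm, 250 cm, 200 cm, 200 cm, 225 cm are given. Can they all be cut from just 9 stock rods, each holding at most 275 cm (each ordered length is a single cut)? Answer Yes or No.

Yes

A valid assignment using 9 stock rods:
  stock rod 1: 250 + 25 = 275
  stock rod 2: 250 = 250
  stock rod 3: 250 = 250
  stock rod 4: 225 + 50 = 275
  stock rod 5: 200 + 75 = 275
  stock rod 6: 200 = 200
  stock rod 7: 200 = 200
  stock rod 8: 150 + 125 = 275
  stock rod 9: 100 + 100 = 200
Every load is within 275 cm, so 9 stock rods suffice.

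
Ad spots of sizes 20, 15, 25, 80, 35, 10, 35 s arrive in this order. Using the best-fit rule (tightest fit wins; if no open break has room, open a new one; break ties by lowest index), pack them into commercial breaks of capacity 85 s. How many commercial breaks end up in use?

  20 → break 1 (new)  [load 20/85]
  15 → break 1  [load 35/85]
  25 → break 1  [load 60/85]
  80 → break 2 (new)  [load 80/85]
  35 → break 3 (new)  [load 35/85]
  10 → break 1  [load 70/85]
  35 → break 3  [load 70/85]
3 commercial breaks opened.

3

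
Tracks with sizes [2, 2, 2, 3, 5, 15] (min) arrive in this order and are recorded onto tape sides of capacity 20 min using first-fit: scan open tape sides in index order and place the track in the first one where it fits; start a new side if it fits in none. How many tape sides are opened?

  2 → side 1 (new)  [load 2/20]
  2 → side 1  [load 4/20]
  2 → side 1  [load 6/20]
  3 → side 1  [load 9/20]
  5 → side 1  [load 14/20]
  15 → side 2 (new)  [load 15/20]
2 tape sides opened.

2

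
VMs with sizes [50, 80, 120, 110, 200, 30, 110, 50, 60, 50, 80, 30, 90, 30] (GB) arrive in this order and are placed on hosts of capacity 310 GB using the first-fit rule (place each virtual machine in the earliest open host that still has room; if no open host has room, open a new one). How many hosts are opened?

4

  50 → host 1 (new)  [load 50/310]
  80 → host 1  [load 130/310]
  120 → host 1  [load 250/310]
  110 → host 2 (new)  [load 110/310]
  200 → host 2  [load 310/310]
  30 → host 1  [load 280/310]
  110 → host 3 (new)  [load 110/310]
  50 → host 3  [load 160/310]
  60 → host 3  [load 220/310]
  50 → host 3  [load 270/310]
  80 → host 4 (new)  [load 80/310]
  30 → host 1  [load 310/310]
  90 → host 4  [load 170/310]
  30 → host 3  [load 300/310]
4 hosts opened.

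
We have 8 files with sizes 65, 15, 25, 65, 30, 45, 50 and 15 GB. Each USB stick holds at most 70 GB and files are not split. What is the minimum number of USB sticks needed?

5

Total = 65 + 65 + 50 + 45 + 30 + 25 + 15 + 15 = 310 GB.
Lower bound: ⌈310/70⌉ = 5 USB sticks.
A packing using 5 USB sticks:
  USB stick 1: 65 = 65
  USB stick 2: 65 = 65
  USB stick 3: 50 + 15 = 65
  USB stick 4: 45 + 25 = 70
  USB stick 5: 30 + 15 = 45
This matches the lower bound, so 5 is optimal.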